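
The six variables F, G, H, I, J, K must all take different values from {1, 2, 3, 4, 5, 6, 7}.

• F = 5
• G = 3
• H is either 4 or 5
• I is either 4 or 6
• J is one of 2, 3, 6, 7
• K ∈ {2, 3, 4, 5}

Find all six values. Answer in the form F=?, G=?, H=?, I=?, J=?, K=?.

F has just one choice, so F = 5. So H, K can't be 5.
G's domain is down to {3}, so G = 3. So J, K can't be 3.
H has just one choice, so H = 4. Strike 4 from I, K.
I's domain is down to {6}, so I = 6. Strike 6 from J.
That leaves K = 2. Remove 2 from J.
J has just one choice, so J = 7.

F=5, G=3, H=4, I=6, J=7, K=2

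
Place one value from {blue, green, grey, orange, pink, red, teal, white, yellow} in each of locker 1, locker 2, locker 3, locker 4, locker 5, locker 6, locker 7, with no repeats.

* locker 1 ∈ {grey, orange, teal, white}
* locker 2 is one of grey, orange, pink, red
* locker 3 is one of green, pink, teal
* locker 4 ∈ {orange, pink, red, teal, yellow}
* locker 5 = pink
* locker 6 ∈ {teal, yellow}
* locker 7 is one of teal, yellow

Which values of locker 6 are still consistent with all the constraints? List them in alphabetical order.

locker 5 must be pink (only option left). So locker 2, locker 3, locker 4 can't be pink.
The 2 variables locker 6 and locker 7 are confined to {teal, yellow}, which locks those values in; drop them from locker 1, locker 3, locker 4.
locker 3 must be green (only option left).
No further eliminations apply; locker 6 can still be any of teal, yellow.

teal, yellow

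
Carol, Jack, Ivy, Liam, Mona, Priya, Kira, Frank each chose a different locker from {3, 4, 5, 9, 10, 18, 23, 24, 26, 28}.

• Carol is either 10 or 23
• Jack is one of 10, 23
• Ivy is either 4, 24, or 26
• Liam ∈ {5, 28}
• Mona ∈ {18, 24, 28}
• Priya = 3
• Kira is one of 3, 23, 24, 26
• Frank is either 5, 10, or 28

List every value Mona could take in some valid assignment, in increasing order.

Priya must be 3 (only option left). Eliminate 3 elsewhere: Kira.
The 2 variables Carol and Jack are confined to {10, 23}, which locks those values in; drop them from Kira, Frank.
Liam and Frank share exactly the 2 values {5, 28}; by pigeonhole those values go to them, so strike 5, 28 from Mona.
No further eliminations apply; Mona can still be any of 18, 24.

18, 24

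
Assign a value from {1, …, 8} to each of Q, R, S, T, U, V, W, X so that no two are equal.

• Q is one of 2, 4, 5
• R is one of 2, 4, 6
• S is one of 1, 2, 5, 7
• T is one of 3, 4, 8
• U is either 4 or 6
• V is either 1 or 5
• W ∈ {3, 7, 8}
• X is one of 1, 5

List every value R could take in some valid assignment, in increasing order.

2, 4, 6

The 2 variables V and X are confined to {1, 5}, which locks those values in; drop them from Q, S.
Q, R, U between them cover only {2, 4, 6} — a naked triple. Remove those values from S, T.
S's domain is down to {7}, so S = 7. Strike 7 from W.
No further eliminations apply; R can still be any of 2, 4, 6.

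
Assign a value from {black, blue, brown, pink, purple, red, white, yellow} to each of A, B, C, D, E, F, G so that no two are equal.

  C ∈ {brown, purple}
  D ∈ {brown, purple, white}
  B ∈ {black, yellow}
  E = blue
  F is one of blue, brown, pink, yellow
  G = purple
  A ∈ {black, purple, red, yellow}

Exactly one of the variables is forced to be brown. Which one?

E has just one choice, so E = blue. So F can't be blue.
G must be purple (only option left). Strike purple from A, C, D.
So brown goes to C.

C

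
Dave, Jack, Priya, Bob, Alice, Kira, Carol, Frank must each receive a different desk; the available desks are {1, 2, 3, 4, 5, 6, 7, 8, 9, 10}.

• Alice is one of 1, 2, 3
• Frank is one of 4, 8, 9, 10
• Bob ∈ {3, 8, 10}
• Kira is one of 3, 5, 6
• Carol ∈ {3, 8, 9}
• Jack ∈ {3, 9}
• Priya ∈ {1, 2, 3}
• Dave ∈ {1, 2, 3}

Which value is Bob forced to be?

Dave, Priya, Alice between them cover only {1, 2, 3} — a naked triple. Remove those values from Jack, Bob, Kira, Carol.
That leaves Jack = 9. Strike 9 from Carol, Frank.
That leaves Carol = 8. Remove 8 from Bob, Frank.
So Bob = 10.

10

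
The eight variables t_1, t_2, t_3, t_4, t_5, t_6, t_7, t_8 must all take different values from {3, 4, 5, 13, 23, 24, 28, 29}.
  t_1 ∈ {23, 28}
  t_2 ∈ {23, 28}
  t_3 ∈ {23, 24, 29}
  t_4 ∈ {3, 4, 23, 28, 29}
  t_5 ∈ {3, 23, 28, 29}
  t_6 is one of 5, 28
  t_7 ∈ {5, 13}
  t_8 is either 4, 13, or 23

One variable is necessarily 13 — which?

t_7

The 8 variables together cover exactly {3, 4, 5, 13, 23, 24, 28, 29} — 8 values for 8 variables — and 24 appears only in t_3's list, so t_3 = 24.
t_1 and t_2 between them cover only {23, 28} — a naked pair. Remove those values from t_4, t_5, t_6, t_8.
t_6 must be 5 (only option left). Remove 5 from t_7.
So 13 goes to t_7.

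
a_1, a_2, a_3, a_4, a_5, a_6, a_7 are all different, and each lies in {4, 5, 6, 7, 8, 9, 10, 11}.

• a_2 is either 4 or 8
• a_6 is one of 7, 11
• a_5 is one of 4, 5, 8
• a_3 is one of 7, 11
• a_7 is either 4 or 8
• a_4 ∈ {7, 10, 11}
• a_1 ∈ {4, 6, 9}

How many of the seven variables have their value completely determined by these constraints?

a_2 and a_7 share exactly the 2 values {4, 8}; by pigeonhole those values go to them, so strike 4, 8 from a_1, a_5.
a_5 must be 5 (only option left).
a_3 and a_6 share exactly the 2 values {7, 11}; by pigeonhole those values go to them, so strike 7, 11 from a_4.
a_4 has just one choice, so a_4 = 10.
Determined: a_4=10, a_5=5. The other variables each still have more than one consistent value. That makes 2.

2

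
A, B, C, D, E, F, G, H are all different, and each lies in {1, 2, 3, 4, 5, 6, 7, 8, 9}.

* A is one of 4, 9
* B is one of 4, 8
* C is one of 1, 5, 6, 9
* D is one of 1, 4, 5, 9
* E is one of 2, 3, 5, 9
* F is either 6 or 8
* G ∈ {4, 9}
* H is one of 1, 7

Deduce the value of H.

7

The 2 variables A and G are confined to {4, 9}, which locks those values in; drop them from B, C, D, E.
B must be 8 (only option left). Strike 8 from F.
F must be 6 (only option left). So C can't be 6.
C and D between them cover only {1, 5} — a naked pair. Remove those values from E, H.
So H = 7.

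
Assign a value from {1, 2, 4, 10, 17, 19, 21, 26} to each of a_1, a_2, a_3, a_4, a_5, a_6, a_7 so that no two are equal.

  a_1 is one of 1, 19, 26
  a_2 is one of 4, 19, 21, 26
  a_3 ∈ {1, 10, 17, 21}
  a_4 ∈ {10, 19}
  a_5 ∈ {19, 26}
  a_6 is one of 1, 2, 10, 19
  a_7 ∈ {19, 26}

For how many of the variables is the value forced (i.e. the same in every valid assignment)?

3

a_5 and a_7 share exactly the 2 values {19, 26}; by pigeonhole those values go to them, so strike 19, 26 from a_1, a_2, a_4, a_6.
That leaves a_1 = 1. Strike 1 from a_3, a_6.
a_4's domain is down to {10}, so a_4 = 10. Remove 10 from a_3, a_6.
a_6 has just one choice, so a_6 = 2.
Determined: a_1=1, a_4=10, a_6=2. The other variables each still have more than one consistent value. That makes 3.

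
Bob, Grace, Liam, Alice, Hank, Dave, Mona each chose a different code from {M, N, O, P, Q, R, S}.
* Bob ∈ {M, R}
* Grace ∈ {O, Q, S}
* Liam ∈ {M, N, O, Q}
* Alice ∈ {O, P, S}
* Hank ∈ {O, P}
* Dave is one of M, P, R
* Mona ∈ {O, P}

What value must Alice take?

The 7 variables draw from only 7 values {M, N, O, P, Q, R, S}, so each is used; only Liam can be N, hence Liam = N.
Among the 6 still-open variables, Q fits only Grace (and all 6 values in {M, O, P, Q, R, S} must be used), so Grace = Q.
Among the 5 still-open variables, S fits only Alice (and all 5 values in {M, O, P, R, S} must be used), so Alice = S.

S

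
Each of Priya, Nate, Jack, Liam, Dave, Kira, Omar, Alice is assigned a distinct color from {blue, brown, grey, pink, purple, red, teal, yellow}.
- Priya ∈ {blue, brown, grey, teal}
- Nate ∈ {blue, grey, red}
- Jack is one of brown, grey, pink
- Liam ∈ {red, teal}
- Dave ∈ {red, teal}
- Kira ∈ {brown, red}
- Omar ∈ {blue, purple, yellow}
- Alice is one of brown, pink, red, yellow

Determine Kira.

The 8 variables draw from only 8 values {blue, brown, grey, pink, purple, red, teal, yellow}, so each is used; only Omar can be purple, hence Omar = purple.
Among the 7 still-open variables, yellow fits only Alice (and all 7 values in {blue, brown, grey, pink, red, teal, yellow} must be used), so Alice = yellow.
The 6 still-open variables draw from only 6 values {blue, brown, grey, pink, red, teal}, so each is used; only Jack can be pink, hence Jack = pink.
Liam and Dave between them cover only {red, teal} — a naked pair. Remove those values from Priya, Nate, Kira.
So Kira = brown.

brown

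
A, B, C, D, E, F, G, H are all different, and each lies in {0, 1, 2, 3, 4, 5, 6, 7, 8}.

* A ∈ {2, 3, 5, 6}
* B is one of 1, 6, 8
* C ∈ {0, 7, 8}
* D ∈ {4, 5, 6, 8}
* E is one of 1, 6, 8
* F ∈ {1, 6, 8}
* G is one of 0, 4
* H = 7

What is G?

4

H has just one choice, so H = 7. Eliminate 7 elsewhere: C.
The 3 variables B, E, F are confined to {1, 6, 8}, which locks those values in; drop them from A, C, D.
C must be 0 (only option left). Strike 0 from G.
So G = 4.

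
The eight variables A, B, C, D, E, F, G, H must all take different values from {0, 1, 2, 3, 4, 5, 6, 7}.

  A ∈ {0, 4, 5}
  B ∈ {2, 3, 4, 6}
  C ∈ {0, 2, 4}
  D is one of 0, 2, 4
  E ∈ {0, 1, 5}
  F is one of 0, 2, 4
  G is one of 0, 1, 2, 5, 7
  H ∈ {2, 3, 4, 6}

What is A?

The 8 variables together cover exactly {0, 1, 2, 3, 4, 5, 6, 7} — 8 values for 8 variables — and 7 appears only in G's list, so G = 7.
The 7 still-open variables together cover exactly {0, 1, 2, 3, 4, 5, 6} — 7 values for 7 variables — and 1 appears only in E's list, so E = 1.
The 6 still-open variables draw from only 6 values {0, 2, 3, 4, 5, 6}, so each is used; only A can be 5, hence A = 5.

5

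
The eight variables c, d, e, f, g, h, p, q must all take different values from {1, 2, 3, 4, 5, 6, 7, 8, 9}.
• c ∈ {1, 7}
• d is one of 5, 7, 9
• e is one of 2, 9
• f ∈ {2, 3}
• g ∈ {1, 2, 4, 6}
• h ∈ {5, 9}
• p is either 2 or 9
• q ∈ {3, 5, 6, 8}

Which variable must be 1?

c

e and p share exactly the 2 values {2, 9}; by pigeonhole those values go to them, so strike 2, 9 from d, f, g, h.
f's domain is down to {3}, so f = 3. Strike 3 from q.
That leaves h = 5. Eliminate 5 elsewhere: d, q.
d's domain is down to {7}, so d = 7. So c can't be 7.
So 1 goes to c.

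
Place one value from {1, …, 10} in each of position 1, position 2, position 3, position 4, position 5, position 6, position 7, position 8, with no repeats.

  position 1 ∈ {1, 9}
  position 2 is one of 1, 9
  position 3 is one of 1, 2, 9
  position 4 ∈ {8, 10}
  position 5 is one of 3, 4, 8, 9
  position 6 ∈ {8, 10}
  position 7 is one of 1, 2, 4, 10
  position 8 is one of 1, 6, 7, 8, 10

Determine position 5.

3

The 2 variables position 1 and position 2 are confined to {1, 9}, which locks those values in; drop them from position 3, position 5, position 7, position 8.
position 3's domain is down to {2}, so position 3 = 2. Strike 2 from position 7.
position 4 and position 6 share exactly the 2 values {8, 10}; by pigeonhole those values go to them, so strike 8, 10 from position 5, position 7, position 8.
That leaves position 7 = 4. Remove 4 from position 5.
So position 5 = 3.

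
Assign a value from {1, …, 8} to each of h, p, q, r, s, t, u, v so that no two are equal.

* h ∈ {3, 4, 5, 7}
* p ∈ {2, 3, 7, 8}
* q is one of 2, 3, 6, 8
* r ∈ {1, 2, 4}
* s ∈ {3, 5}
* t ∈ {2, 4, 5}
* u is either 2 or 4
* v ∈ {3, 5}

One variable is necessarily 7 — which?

The 8 variables draw from only 8 values {1, 2, 3, 4, 5, 6, 7, 8}, so each is used; only r can be 1, hence r = 1.
The 7 still-open variables draw from only 7 values {2, 3, 4, 5, 6, 7, 8}, so each is used; only q can be 6, hence q = 6.
Among the 6 still-open variables, 8 fits only p (and all 6 values in {2, 3, 4, 5, 7, 8} must be used), so p = 8.
Among the 5 still-open variables, 7 fits only h (and all 5 values in {2, 3, 4, 5, 7} must be used), so h = 7.

h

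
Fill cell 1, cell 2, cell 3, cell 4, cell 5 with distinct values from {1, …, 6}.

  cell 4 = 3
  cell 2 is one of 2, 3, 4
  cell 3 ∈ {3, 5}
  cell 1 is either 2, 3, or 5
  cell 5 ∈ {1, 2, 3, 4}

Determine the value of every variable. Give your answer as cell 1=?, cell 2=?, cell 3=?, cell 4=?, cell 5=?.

cell 4's domain is down to {3}, so cell 4 = 3. Eliminate 3 elsewhere: cell 1, cell 2, cell 3, cell 5.
cell 3's domain is down to {5}, so cell 3 = 5. So cell 1 can't be 5.
cell 1 has just one choice, so cell 1 = 2. Eliminate 2 elsewhere: cell 2, cell 5.
cell 2 has just one choice, so cell 2 = 4. Remove 4 from cell 5.
That leaves cell 5 = 1.

cell 1=2, cell 2=4, cell 3=5, cell 4=3, cell 5=1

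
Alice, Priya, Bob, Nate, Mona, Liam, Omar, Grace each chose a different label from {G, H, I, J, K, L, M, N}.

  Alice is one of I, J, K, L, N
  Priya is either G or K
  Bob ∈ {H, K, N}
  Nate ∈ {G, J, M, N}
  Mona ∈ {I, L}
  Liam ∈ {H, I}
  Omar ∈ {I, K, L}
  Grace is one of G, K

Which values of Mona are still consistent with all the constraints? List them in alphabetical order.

I, L

The 8 variables draw from only 8 values {G, H, I, J, K, L, M, N}, so each is used; only Nate can be M, hence Nate = M.
Among the 7 still-open variables, J fits only Alice (and all 7 values in {G, H, I, J, K, L, N} must be used), so Alice = J.
The 6 still-open variables draw from only 6 values {G, H, I, K, L, N}, so each is used; only Bob can be N, hence Bob = N.
The 5 still-open variables draw from only 5 values {G, H, I, K, L}, so each is used; only Liam can be H, hence Liam = H.
Priya and Grace between them cover only {G, K} — a naked pair. Remove those values from Omar.
No further eliminations apply; Mona can still be any of I, L.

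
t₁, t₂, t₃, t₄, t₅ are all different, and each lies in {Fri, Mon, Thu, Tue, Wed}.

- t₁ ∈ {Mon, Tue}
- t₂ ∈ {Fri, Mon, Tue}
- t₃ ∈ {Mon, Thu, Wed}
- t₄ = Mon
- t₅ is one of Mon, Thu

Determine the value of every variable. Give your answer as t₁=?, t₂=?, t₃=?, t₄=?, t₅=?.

t₁=Tue, t₂=Fri, t₃=Wed, t₄=Mon, t₅=Thu

t₄'s domain is down to {Mon}, so t₄ = Mon. Strike Mon from t₁, t₂, t₃, t₅.
t₅ must be Thu (only option left). Remove Thu from t₃.
t₁'s domain is down to {Tue}, so t₁ = Tue. Strike Tue from t₂.
t₂'s domain is down to {Fri}, so t₂ = Fri.
t₃'s domain is down to {Wed}, so t₃ = Wed.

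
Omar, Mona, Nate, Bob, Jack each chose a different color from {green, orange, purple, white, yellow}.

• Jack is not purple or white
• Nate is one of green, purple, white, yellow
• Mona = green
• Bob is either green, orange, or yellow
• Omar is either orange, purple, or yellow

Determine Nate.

Mona's domain is down to {green}, so Mona = green. Eliminate green elsewhere: Nate, Bob, Jack.
The 4 still-open variables draw from only 4 values {orange, purple, white, yellow}, so each is used; only Nate can be white, hence Nate = white.

white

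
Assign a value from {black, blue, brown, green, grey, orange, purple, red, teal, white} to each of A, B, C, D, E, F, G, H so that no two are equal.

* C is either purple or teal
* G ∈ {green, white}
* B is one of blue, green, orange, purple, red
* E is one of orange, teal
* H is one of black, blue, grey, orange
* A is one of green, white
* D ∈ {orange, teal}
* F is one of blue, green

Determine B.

red

A and G share exactly the 2 values {green, white}; by pigeonhole those values go to them, so strike green, white from B, F.
That leaves F = blue. Strike blue from B, H.
The 2 variables D and E are confined to {orange, teal}, which locks those values in; drop them from B, C, H.
C must be purple (only option left). Strike purple from B.
So B = red.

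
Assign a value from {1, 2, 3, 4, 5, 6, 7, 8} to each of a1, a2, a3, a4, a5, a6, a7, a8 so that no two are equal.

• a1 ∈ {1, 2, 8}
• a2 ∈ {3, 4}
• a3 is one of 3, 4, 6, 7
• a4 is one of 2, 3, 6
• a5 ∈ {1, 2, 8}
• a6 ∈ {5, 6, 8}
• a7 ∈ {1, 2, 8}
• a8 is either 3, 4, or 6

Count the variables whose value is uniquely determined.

The 8 variables together cover exactly {1, 2, 3, 4, 5, 6, 7, 8} — 8 values for 8 variables — and 5 appears only in a6's list, so a6 = 5.
Among the 7 still-open variables, 7 fits only a3 (and all 7 values in {1, 2, 3, 4, 6, 7, 8} must be used), so a3 = 7.
The 3 variables a1, a5, a7 are confined to {1, 2, 8}, which locks those values in; drop them from a4.
Determined: a3=7, a6=5. The other variables each still have more than one consistent value. That makes 2.

2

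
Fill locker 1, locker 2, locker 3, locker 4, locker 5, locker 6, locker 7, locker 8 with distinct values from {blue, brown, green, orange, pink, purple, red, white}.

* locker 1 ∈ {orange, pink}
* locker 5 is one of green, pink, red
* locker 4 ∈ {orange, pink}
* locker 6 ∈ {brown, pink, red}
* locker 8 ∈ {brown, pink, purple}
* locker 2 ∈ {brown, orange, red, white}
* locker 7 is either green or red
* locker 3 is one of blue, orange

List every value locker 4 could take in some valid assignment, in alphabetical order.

orange, pink

The 8 variables together cover exactly {blue, brown, green, orange, pink, purple, red, white} — 8 values for 8 variables — and blue appears only in locker 3's list, so locker 3 = blue.
The 7 still-open variables draw from only 7 values {brown, green, orange, pink, purple, red, white}, so each is used; only locker 8 can be purple, hence locker 8 = purple.
The 6 still-open variables draw from only 6 values {brown, green, orange, pink, red, white}, so each is used; only locker 2 can be white, hence locker 2 = white.
The 5 still-open variables draw from only 5 values {brown, green, orange, pink, red}, so each is used; only locker 6 can be brown, hence locker 6 = brown.
locker 1 and locker 4 between them cover only {orange, pink} — a naked pair. Remove those values from locker 5.
No further eliminations apply; locker 4 can still be any of orange, pink.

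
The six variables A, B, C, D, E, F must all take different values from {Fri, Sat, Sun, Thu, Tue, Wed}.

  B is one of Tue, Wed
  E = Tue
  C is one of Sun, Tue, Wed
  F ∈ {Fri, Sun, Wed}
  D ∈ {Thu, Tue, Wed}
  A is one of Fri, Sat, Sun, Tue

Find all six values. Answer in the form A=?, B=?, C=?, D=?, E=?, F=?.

A=Sat, B=Wed, C=Sun, D=Thu, E=Tue, F=Fri

E's domain is down to {Tue}, so E = Tue. Eliminate Tue elsewhere: A, B, C, D.
That leaves B = Wed. Eliminate Wed elsewhere: C, D, F.
C must be Sun (only option left). Remove Sun from A, F.
D's domain is down to {Thu}, so D = Thu.
F's domain is down to {Fri}, so F = Fri. Strike Fri from A.
A has just one choice, so A = Sat.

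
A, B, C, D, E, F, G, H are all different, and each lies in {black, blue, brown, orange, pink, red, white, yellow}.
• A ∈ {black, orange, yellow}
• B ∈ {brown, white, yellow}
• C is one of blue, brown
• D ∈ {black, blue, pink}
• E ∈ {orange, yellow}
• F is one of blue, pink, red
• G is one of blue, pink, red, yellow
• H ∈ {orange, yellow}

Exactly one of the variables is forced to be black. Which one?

Among the 8 variables, white fits only B (and all 8 values in {black, blue, brown, orange, pink, red, white, yellow} must be used), so B = white.
Among the 7 still-open variables, brown fits only C (and all 7 values in {black, blue, brown, orange, pink, red, yellow} must be used), so C = brown.
E and H share exactly the 2 values {orange, yellow}; by pigeonhole those values go to them, so strike orange, yellow from A, G.
So black goes to A.

A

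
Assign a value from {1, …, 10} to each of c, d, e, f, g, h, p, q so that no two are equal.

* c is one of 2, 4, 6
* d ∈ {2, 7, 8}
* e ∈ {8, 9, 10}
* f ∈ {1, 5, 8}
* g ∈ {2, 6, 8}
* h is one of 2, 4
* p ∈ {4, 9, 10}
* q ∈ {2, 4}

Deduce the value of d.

7

h and q share exactly the 2 values {2, 4}; by pigeonhole those values go to them, so strike 2, 4 from c, d, g, p.
c's domain is down to {6}, so c = 6. Eliminate 6 elsewhere: g.
g has just one choice, so g = 8. Strike 8 from d, e, f.
So d = 7.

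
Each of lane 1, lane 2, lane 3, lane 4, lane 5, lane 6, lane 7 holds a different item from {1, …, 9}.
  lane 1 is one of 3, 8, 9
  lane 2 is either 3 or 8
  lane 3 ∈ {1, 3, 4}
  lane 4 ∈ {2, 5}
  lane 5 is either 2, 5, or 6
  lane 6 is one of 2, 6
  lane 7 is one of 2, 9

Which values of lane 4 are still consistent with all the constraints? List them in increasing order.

2, 5

lane 4, lane 5, lane 6 between them cover only {2, 5, 6} — a naked triple. Remove those values from lane 7.
lane 7 has just one choice, so lane 7 = 9. Eliminate 9 elsewhere: lane 1.
The 2 variables lane 1 and lane 2 are confined to {3, 8}, which locks those values in; drop them from lane 3.
No further eliminations apply; lane 4 can still be any of 2, 5.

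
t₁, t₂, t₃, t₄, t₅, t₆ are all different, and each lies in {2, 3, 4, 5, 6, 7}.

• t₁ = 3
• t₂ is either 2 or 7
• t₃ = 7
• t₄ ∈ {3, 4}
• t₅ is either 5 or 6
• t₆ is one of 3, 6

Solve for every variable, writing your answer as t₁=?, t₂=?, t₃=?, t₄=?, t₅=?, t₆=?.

t₁=3, t₂=2, t₃=7, t₄=4, t₅=5, t₆=6

t₁'s domain is down to {3}, so t₁ = 3. Eliminate 3 elsewhere: t₄, t₆.
t₃ has just one choice, so t₃ = 7. Remove 7 from t₂.
t₄ must be 4 (only option left).
t₆'s domain is down to {6}, so t₆ = 6. So t₅ can't be 6.
t₂'s domain is down to {2}, so t₂ = 2.
That leaves t₅ = 5.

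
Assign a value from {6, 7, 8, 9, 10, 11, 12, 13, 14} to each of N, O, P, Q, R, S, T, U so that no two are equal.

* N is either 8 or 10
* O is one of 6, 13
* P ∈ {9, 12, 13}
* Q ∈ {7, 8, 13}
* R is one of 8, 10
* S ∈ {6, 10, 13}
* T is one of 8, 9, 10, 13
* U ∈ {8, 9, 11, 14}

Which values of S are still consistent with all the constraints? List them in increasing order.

6, 13

The 2 variables N and R are confined to {8, 10}, which locks those values in; drop them from Q, S, T, U.
O and S between them cover only {6, 13} — a naked pair. Remove those values from P, Q, T.
That leaves Q = 7.
T has just one choice, so T = 9. Eliminate 9 elsewhere: P, U.
P has just one choice, so P = 12.
No further eliminations apply; S can still be any of 6, 13.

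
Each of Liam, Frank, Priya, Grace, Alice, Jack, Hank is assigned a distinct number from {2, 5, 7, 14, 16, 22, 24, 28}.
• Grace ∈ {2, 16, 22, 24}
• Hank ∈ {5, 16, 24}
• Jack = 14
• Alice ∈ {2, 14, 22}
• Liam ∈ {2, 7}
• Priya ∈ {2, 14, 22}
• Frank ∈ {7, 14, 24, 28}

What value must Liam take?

Jack must be 14 (only option left). Eliminate 14 elsewhere: Frank, Priya, Alice.
Priya and Alice between them cover only {2, 22} — a naked pair. Remove those values from Liam, Grace.
So Liam = 7.

7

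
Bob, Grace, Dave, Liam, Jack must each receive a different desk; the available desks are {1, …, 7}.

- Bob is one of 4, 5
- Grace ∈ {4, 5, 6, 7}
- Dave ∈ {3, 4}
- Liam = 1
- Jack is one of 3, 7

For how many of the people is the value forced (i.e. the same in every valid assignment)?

1

Liam has just one choice, so Liam = 1.
Determined: Liam=1. The other people each still have more than one consistent value. That makes 1.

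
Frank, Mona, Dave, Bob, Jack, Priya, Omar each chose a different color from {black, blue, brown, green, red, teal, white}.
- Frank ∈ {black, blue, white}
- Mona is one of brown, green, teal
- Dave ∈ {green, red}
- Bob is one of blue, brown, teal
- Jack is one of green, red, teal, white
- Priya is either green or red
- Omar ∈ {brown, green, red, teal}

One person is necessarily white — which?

The 7 variables together cover exactly {black, blue, brown, green, red, teal, white} — 7 values for 7 variables — and black appears only in Frank's list, so Frank = black.
The 6 still-open variables together cover exactly {blue, brown, green, red, teal, white} — 6 values for 6 variables — and blue appears only in Bob's list, so Bob = blue.
The 5 still-open variables together cover exactly {brown, green, red, teal, white} — 5 values for 5 variables — and white appears only in Jack's list, so Jack = white.

Jack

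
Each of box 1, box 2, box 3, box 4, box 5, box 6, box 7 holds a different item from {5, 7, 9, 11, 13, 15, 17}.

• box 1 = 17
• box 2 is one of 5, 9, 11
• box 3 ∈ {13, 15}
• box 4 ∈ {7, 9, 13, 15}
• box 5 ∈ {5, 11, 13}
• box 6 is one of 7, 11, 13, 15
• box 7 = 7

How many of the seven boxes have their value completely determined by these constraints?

box 1 has just one choice, so box 1 = 17.
box 7 must be 7 (only option left). So box 4, box 6 can't be 7.
Determined: box 1=17, box 7=7. The other boxes each still have more than one consistent value. That makes 2.

2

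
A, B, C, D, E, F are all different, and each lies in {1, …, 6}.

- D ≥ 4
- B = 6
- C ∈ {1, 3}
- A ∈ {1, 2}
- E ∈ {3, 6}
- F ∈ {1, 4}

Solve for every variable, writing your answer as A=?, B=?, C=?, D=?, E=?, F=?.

A=2, B=6, C=1, D=5, E=3, F=4

B's domain is down to {6}, so B = 6. Strike 6 from D, E.
E must be 3 (only option left). Remove 3 from C.
C's domain is down to {1}, so C = 1. Eliminate 1 elsewhere: A, F.
That leaves F = 4. Eliminate 4 elsewhere: D.
A must be 2 (only option left).
D has just one choice, so D = 5.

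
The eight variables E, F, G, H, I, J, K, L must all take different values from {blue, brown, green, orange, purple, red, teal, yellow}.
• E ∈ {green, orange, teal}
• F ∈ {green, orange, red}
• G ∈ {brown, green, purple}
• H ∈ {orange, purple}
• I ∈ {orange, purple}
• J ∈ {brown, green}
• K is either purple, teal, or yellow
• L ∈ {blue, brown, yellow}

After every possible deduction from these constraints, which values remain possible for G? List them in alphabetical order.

brown, green

Among the 8 variables, blue fits only L (and all 8 values in {blue, brown, green, orange, purple, red, teal, yellow} must be used), so L = blue.
The 7 still-open variables draw from only 7 values {brown, green, orange, purple, red, teal, yellow}, so each is used; only F can be red, hence F = red.
The 6 still-open variables together cover exactly {brown, green, orange, purple, teal, yellow} — 6 values for 6 variables — and yellow appears only in K's list, so K = yellow.
Among the 5 still-open variables, teal fits only E (and all 5 values in {brown, green, orange, purple, teal} must be used), so E = teal.
The 2 variables H and I are confined to {orange, purple}, which locks those values in; drop them from G.
No further eliminations apply; G can still be any of brown, green.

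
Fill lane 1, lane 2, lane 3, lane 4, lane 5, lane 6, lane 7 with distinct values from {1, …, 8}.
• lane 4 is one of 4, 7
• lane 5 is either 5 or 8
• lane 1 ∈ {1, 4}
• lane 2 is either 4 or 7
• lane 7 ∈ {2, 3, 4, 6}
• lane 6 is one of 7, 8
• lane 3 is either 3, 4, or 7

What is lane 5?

lane 2 and lane 4 between them cover only {4, 7} — a naked pair. Remove those values from lane 1, lane 3, lane 6, lane 7.
lane 1 must be 1 (only option left).
lane 3 must be 3 (only option left). So lane 7 can't be 3.
That leaves lane 6 = 8. So lane 5 can't be 8.
So lane 5 = 5.

5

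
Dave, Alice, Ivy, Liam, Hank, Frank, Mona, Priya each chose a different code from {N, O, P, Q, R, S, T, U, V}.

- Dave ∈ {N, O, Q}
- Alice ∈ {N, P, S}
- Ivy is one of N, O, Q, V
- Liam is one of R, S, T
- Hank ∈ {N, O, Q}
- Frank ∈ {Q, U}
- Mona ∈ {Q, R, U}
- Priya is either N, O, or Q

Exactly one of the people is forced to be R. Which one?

Dave, Hank, Priya between them cover only {N, O, Q} — a naked triple. Remove those values from Alice, Ivy, Frank, Mona.
Ivy must be V (only option left).
That leaves Frank = U. Strike U from Mona.
So R goes to Mona.

Mona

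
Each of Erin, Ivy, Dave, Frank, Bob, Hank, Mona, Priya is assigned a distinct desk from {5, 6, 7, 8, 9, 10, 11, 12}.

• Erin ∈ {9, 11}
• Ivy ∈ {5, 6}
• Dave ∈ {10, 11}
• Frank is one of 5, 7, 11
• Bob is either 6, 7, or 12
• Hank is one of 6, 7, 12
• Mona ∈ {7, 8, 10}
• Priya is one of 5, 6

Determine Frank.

11

Among the 8 variables, 8 fits only Mona (and all 8 values in {5, 6, 7, 8, 9, 10, 11, 12} must be used), so Mona = 8.
The 7 still-open variables together cover exactly {5, 6, 7, 9, 10, 11, 12} — 7 values for 7 variables — and 9 appears only in Erin's list, so Erin = 9.
The 6 still-open variables draw from only 6 values {5, 6, 7, 10, 11, 12}, so each is used; only Dave can be 10, hence Dave = 10.
The 5 still-open variables draw from only 5 values {5, 6, 7, 11, 12}, so each is used; only Frank can be 11, hence Frank = 11.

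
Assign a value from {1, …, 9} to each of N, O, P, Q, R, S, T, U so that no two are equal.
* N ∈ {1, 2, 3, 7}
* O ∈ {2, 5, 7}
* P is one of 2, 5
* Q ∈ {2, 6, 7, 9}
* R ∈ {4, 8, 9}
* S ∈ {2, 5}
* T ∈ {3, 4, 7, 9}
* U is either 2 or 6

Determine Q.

9

P and S share exactly the 2 values {2, 5}; by pigeonhole those values go to them, so strike 2, 5 from N, O, Q, U.
O's domain is down to {7}, so O = 7. Remove 7 from N, Q, T.
U must be 6 (only option left). So Q can't be 6.
So Q = 9.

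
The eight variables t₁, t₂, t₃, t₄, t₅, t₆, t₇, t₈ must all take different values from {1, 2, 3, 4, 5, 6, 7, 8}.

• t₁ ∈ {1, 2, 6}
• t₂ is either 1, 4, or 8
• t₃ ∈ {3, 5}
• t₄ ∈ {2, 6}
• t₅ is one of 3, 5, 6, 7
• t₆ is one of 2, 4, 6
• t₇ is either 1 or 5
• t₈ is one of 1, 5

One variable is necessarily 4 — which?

t₆

Among the 8 variables, 7 fits only t₅ (and all 8 values in {1, 2, 3, 4, 5, 6, 7, 8} must be used), so t₅ = 7.
The 7 still-open variables draw from only 7 values {1, 2, 3, 4, 5, 6, 8}, so each is used; only t₃ can be 3, hence t₃ = 3.
The 6 still-open variables together cover exactly {1, 2, 4, 5, 6, 8} — 6 values for 6 variables — and 8 appears only in t₂'s list, so t₂ = 8.
The 5 still-open variables draw from only 5 values {1, 2, 4, 5, 6}, so each is used; only t₆ can be 4, hence t₆ = 4.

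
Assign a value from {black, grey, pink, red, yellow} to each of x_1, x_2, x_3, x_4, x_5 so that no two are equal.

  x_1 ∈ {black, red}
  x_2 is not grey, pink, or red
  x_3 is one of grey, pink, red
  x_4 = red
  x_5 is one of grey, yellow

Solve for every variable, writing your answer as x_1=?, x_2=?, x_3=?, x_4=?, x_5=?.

x_1=black, x_2=yellow, x_3=pink, x_4=red, x_5=grey

x_4's domain is down to {red}, so x_4 = red. Remove red from x_1, x_3.
x_1 has just one choice, so x_1 = black. Strike black from x_2.
x_2 must be yellow (only option left). So x_5 can't be yellow.
x_5's domain is down to {grey}, so x_5 = grey. Eliminate grey elsewhere: x_3.
That leaves x_3 = pink.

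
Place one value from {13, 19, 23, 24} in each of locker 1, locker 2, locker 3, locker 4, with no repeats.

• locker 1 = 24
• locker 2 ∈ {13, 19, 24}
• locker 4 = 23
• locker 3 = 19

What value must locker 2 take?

13

locker 1's domain is down to {24}, so locker 1 = 24. Strike 24 from locker 2.
locker 3 has just one choice, so locker 3 = 19. Remove 19 from locker 2.
So locker 2 = 13.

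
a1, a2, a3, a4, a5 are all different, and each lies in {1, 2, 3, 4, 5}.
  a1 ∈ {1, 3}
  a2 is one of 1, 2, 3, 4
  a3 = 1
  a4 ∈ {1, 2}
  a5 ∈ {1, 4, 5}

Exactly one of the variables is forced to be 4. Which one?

a2

a3's domain is down to {1}, so a3 = 1. Remove 1 from a1, a2, a4, a5.
a4 must be 2 (only option left). Strike 2 from a2.
a1 must be 3 (only option left). Eliminate 3 elsewhere: a2.
So 4 goes to a2.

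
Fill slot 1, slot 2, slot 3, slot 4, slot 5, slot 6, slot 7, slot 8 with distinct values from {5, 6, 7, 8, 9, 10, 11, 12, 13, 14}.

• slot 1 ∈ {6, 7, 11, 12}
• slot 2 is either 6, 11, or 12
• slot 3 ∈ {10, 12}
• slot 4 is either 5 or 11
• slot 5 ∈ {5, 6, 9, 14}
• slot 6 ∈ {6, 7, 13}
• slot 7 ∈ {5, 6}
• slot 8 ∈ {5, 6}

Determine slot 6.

13

slot 7 and slot 8 between them cover only {5, 6} — a naked pair. Remove those values from slot 1, slot 2, slot 4, slot 5, slot 6.
slot 4 has just one choice, so slot 4 = 11. So slot 1, slot 2 can't be 11.
slot 2 has just one choice, so slot 2 = 12. So slot 1, slot 3 can't be 12.
slot 3's domain is down to {10}, so slot 3 = 10.
slot 1 must be 7 (only option left). Remove 7 from slot 6.
So slot 6 = 13.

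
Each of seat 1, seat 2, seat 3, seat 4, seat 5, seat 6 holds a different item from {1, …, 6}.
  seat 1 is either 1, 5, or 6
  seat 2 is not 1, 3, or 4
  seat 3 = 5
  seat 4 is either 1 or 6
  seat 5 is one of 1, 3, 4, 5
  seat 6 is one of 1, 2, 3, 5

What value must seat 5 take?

4

seat 3's domain is down to {5}, so seat 3 = 5. So seat 1, seat 2, seat 5, seat 6 can't be 5.
Among the 5 still-open variables, 4 fits only seat 5 (and all 5 values in {1, 2, 3, 4, 6} must be used), so seat 5 = 4.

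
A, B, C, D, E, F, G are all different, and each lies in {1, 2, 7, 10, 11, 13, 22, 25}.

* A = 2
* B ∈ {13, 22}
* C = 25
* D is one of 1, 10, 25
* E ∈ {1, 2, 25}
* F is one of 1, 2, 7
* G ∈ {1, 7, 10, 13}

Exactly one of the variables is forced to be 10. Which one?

A's domain is down to {2}, so A = 2. Strike 2 from E, F.
C's domain is down to {25}, so C = 25. Remove 25 from D, E.
E must be 1 (only option left). So D, F, G can't be 1.
So 10 goes to D.

D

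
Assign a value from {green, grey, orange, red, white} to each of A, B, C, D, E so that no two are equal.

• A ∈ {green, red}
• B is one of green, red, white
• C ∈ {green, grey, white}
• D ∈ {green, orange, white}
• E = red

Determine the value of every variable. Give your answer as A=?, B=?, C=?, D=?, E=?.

E has just one choice, so E = red. Eliminate red elsewhere: A, B.
That leaves A = green. Remove green from B, C, D.
B has just one choice, so B = white. Eliminate white elsewhere: C, D.
C has just one choice, so C = grey.
D has just one choice, so D = orange.

A=green, B=white, C=grey, D=orange, E=red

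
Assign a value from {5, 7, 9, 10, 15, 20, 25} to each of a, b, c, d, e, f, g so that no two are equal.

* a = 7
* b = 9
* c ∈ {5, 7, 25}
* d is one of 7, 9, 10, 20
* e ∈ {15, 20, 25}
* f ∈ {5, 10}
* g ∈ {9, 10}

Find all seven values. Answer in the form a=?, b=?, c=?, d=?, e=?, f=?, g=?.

a's domain is down to {7}, so a = 7. Eliminate 7 elsewhere: c, d.
That leaves b = 9. Remove 9 from d, g.
g must be 10 (only option left). So d, f can't be 10.
That leaves d = 20. Eliminate 20 elsewhere: e.
f's domain is down to {5}, so f = 5. Remove 5 from c.
c's domain is down to {25}, so c = 25. Eliminate 25 elsewhere: e.
e must be 15 (only option left).

a=7, b=9, c=25, d=20, e=15, f=5, g=10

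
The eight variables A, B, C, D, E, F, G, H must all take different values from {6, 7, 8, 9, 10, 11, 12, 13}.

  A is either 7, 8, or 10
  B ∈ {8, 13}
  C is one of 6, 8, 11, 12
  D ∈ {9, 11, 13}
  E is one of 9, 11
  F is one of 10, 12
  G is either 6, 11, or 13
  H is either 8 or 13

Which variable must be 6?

G

The 8 variables together cover exactly {6, 7, 8, 9, 10, 11, 12, 13} — 8 values for 8 variables — and 7 appears only in A's list, so A = 7.
The 7 still-open variables draw from only 7 values {6, 8, 9, 10, 11, 12, 13}, so each is used; only F can be 10, hence F = 10.
The 6 still-open variables together cover exactly {6, 8, 9, 11, 12, 13} — 6 values for 6 variables — and 12 appears only in C's list, so C = 12.
The 5 still-open variables together cover exactly {6, 8, 9, 11, 13} — 5 values for 5 variables — and 6 appears only in G's list, so G = 6.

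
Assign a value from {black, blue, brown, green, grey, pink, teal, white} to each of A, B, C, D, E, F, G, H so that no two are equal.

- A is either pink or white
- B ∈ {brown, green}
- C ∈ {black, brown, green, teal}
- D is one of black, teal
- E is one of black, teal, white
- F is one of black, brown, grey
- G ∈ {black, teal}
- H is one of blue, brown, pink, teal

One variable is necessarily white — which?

The 8 variables together cover exactly {black, blue, brown, green, grey, pink, teal, white} — 8 values for 8 variables — and blue appears only in H's list, so H = blue.
The 7 still-open variables together cover exactly {black, brown, green, grey, pink, teal, white} — 7 values for 7 variables — and grey appears only in F's list, so F = grey.
The 6 still-open variables draw from only 6 values {black, brown, green, pink, teal, white}, so each is used; only A can be pink, hence A = pink.
Among the 5 still-open variables, white fits only E (and all 5 values in {black, brown, green, teal, white} must be used), so E = white.

E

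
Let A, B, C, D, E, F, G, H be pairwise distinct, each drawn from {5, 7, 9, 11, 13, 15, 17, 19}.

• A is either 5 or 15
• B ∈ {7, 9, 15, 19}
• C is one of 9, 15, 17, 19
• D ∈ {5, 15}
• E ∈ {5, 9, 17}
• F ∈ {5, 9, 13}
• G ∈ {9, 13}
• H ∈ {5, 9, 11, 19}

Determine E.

17

The 8 variables draw from only 8 values {5, 7, 9, 11, 13, 15, 17, 19}, so each is used; only B can be 7, hence B = 7.
The 7 still-open variables draw from only 7 values {5, 9, 11, 13, 15, 17, 19}, so each is used; only H can be 11, hence H = 11.
Among the 6 still-open variables, 19 fits only C (and all 6 values in {5, 9, 13, 15, 17, 19} must be used), so C = 19.
Among the 5 still-open variables, 17 fits only E (and all 5 values in {5, 9, 13, 15, 17} must be used), so E = 17.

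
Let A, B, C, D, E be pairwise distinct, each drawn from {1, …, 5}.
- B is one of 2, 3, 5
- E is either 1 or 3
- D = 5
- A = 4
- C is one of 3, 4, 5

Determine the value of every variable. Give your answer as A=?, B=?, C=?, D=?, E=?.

A must be 4 (only option left). So C can't be 4.
D's domain is down to {5}, so D = 5. Eliminate 5 elsewhere: B, C.
C has just one choice, so C = 3. Eliminate 3 elsewhere: B, E.
That leaves E = 1.
B has just one choice, so B = 2.

A=4, B=2, C=3, D=5, E=1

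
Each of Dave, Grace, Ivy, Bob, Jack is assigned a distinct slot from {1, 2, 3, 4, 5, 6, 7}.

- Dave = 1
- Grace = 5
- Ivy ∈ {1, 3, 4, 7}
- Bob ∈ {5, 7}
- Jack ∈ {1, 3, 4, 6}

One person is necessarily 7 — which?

Bob

Dave's domain is down to {1}, so Dave = 1. So Ivy, Jack can't be 1.
Grace has just one choice, so Grace = 5. Remove 5 from Bob.
So 7 goes to Bob.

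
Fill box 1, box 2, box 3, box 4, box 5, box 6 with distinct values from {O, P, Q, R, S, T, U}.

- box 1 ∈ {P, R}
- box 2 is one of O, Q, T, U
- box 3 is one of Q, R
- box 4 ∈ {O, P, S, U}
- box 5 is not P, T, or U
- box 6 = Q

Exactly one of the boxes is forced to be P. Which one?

box 1

box 6 has just one choice, so box 6 = Q. Strike Q from box 2, box 3, box 5.
box 3 must be R (only option left). Remove R from box 1, box 5.
So P goes to box 1.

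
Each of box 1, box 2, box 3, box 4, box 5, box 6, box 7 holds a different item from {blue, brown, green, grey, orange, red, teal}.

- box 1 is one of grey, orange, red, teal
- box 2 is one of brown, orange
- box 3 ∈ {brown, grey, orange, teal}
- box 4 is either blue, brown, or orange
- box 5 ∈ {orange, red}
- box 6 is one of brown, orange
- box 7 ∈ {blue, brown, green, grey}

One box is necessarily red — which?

box 5

Among the 7 variables, green fits only box 7 (and all 7 values in {blue, brown, green, grey, orange, red, teal} must be used), so box 7 = green.
Among the 6 still-open variables, blue fits only box 4 (and all 6 values in {blue, brown, grey, orange, red, teal} must be used), so box 4 = blue.
box 2 and box 6 share exactly the 2 values {brown, orange}; by pigeonhole those values go to them, so strike brown, orange from box 1, box 3, box 5.
So red goes to box 5.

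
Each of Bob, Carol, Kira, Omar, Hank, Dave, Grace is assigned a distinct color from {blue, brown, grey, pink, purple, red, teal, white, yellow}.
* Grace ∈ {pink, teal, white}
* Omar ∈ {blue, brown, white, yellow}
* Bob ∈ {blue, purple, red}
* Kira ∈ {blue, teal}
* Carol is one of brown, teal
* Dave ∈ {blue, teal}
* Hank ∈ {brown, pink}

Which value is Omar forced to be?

The 2 variables Kira and Dave are confined to {blue, teal}, which locks those values in; drop them from Bob, Carol, Omar, Grace.
Carol's domain is down to {brown}, so Carol = brown. Eliminate brown elsewhere: Omar, Hank.
Hank has just one choice, so Hank = pink. Remove pink from Grace.
Grace must be white (only option left). Remove white from Omar.
So Omar = yellow.

yellow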